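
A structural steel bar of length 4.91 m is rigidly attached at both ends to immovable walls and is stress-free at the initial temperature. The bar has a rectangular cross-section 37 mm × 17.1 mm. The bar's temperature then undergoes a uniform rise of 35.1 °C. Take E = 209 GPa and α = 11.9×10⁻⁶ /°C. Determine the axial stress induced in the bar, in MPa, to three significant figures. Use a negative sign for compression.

Free thermal expansion αLΔT = 11.9e-6 · 4910 · 35.1 = 2.051 mm.
The walls impose strain ε = −(2.051)/4910 = -4.1769e-04; σ = Eε = 209000 · -4.1769e-04 = -87.3 MPa.

-87.3 MPa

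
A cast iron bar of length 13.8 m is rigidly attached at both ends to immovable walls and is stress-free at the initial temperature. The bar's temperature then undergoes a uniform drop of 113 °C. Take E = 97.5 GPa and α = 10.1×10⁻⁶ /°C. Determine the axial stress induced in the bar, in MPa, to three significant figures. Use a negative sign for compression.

111 MPa

Free thermal expansion αLΔT = 10.1e-6 · 13800 · -113 = -15.75 mm.
The walls impose strain ε = −(-15.75)/13800 = 1.1413e-03; σ = Eε = 97500 · 1.1413e-03 = 111.3 MPa.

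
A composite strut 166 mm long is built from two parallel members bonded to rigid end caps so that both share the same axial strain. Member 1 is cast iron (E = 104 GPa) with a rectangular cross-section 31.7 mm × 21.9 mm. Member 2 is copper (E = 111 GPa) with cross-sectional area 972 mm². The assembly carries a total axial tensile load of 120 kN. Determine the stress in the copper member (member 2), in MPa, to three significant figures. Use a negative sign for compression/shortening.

74.0 MPa

A_1 = 694.2 mm².
Equal strain + equilibrium ⇒ each member carries load in proportion to AE: A₁E₁ = 72200000 N, A₂E₂ = 107900000 N, ΣAE = 180100000 N.
σ₂ = P·E₂/ΣAE = 120000·111000/180100000 = 73.96 MPa.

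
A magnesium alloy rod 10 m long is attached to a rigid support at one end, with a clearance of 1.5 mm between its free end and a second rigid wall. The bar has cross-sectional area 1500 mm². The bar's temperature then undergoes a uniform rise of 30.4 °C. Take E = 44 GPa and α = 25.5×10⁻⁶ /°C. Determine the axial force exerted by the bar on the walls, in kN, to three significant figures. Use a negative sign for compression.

-41.3 kN

Free thermal expansion αLΔT = 25.5e-6 · 10000 · 30.4 = 7.752 mm.
The walls engage after the gap closes; constrained expansion = 7.752 − 1.5 = 6.252 mm.
The walls impose strain ε = −(6.252)/10000 = -6.2520e-04; σ = Eε = 44000 · -6.2520e-04 = -27.51 MPa.
Wall reaction R = σ·A = -27.51·1500 = -41260 N = -41.26 kN.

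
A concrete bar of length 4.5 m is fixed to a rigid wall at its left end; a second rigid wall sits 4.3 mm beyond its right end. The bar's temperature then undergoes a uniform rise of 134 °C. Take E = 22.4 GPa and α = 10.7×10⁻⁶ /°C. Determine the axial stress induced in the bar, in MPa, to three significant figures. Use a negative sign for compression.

-10.7 MPa

Free thermal expansion αLΔT = 10.7e-6 · 4500 · 134 = 6.452 mm.
The walls engage after the gap closes; constrained expansion = 6.452 − 4.3 = 2.152 mm.
The walls impose strain ε = −(2.152)/4500 = -4.7824e-04; σ = Eε = 22400 · -4.7824e-04 = -10.71 MPa.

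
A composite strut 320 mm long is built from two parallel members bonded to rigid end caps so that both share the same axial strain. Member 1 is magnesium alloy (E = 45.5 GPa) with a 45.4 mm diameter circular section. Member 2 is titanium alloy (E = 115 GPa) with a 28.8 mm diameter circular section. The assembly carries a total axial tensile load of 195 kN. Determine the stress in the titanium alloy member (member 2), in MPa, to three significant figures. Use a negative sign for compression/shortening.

151 MPa

A_1 = 1619 mm².
A_2 = 651.4 mm².
Equal strain + equilibrium ⇒ each member carries load in proportion to AE: A₁E₁ = 73660000 N, A₂E₂ = 74920000 N, ΣAE = 148600000 N.
σ₂ = P·E₂/ΣAE = 195000·115000/148600000 = 150.9 MPa.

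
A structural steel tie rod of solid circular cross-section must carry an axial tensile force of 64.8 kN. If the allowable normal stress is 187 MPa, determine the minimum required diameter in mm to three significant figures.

21.0 mm

Required area A ≥ P/σ_allow = 64800/187 = 346.5 mm².
For a solid circular section, d ≥ √(4A/π) = 21 mm.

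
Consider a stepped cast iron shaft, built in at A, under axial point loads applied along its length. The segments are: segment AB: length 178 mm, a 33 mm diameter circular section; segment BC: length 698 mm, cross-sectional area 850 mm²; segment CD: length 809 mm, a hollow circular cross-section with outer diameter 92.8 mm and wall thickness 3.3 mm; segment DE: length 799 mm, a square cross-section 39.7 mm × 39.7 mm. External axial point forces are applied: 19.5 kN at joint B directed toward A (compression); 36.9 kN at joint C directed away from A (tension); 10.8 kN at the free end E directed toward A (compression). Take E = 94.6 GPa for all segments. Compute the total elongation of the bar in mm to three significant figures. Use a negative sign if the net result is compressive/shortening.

0.0837 mm

Internal axial forces (sectioning from the free end, tension +): N_DE = -10.8 kN, N_CD = -10.8 kN, N_BC = 26.1 kN, N_AB = 6.6 kN.
A_AB = 855.3 mm².
A_CD = 927.9 mm².
A_DE = 1576 mm².
δ_AB = 6600·178/(855.3·94600) = 0.01452 mm
δ_BC = 26100·698/(850·94600) = 0.2266 mm
δ_CD = -10800·809/(927.9·94600) = -0.09954 mm
δ_DE = -10800·799/(1576·94600) = -0.05788 mm
δ = Σδ_i = 0.08367 mm.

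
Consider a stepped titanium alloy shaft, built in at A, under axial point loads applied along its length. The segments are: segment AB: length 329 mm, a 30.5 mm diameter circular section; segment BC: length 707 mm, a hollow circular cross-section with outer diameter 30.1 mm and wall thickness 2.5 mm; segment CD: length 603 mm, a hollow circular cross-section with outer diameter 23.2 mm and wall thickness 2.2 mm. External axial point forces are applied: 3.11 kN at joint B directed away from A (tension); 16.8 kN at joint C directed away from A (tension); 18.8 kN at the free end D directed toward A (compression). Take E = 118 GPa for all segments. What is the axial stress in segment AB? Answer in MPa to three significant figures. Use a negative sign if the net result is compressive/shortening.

1.52 MPa

Internal axial forces (sectioning from the free end, tension +): N_CD = -18.8 kN, N_BC = -2 kN, N_AB = 1.11 kN.
A_AB = 730.6 mm².
σ_AB = N_AB/A_AB = 1110/730.6 = 1.519 MPa.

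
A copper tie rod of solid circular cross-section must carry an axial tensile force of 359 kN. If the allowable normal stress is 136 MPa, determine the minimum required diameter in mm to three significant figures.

58.0 mm

Required area A ≥ P/σ_allow = 359000/136 = 2640 mm².
For a solid circular section, d ≥ √(4A/π) = 57.97 mm.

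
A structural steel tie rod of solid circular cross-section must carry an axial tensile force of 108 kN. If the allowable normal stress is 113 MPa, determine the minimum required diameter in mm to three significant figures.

34.9 mm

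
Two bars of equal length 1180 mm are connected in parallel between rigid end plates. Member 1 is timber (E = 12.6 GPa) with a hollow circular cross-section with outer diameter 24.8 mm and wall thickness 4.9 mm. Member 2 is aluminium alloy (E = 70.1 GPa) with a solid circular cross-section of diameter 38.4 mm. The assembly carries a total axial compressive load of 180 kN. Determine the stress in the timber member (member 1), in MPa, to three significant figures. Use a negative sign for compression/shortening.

-26.7 MPa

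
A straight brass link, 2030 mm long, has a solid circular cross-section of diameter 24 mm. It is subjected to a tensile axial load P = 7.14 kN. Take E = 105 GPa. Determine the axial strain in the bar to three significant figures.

A = 452.4 mm².
σ = N/A = 15.78 MPa; ε = σ/E = 15.78/105000 = 1.503e-04.

1.50e-04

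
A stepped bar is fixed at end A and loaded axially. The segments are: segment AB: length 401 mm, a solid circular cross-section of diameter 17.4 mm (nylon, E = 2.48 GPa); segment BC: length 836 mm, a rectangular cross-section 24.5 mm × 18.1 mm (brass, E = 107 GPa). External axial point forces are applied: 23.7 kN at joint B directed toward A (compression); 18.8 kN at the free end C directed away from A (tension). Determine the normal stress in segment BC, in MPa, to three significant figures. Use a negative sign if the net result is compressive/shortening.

Internal axial forces (sectioning from the free end, tension +): N_BC = 18.8 kN, N_AB = -4.9 kN.
A_BC = 443.5 mm².
σ_BC = N_BC/A_BC = 18800/443.5 = 42.39 MPa.

42.4 MPa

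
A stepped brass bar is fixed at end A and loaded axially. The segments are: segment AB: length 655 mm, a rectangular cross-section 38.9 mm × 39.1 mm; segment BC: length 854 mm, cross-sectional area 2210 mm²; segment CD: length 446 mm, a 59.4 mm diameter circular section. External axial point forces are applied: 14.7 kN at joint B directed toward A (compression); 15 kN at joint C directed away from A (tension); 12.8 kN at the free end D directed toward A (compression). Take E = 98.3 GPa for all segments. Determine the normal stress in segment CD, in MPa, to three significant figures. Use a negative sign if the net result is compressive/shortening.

-4.62 MPa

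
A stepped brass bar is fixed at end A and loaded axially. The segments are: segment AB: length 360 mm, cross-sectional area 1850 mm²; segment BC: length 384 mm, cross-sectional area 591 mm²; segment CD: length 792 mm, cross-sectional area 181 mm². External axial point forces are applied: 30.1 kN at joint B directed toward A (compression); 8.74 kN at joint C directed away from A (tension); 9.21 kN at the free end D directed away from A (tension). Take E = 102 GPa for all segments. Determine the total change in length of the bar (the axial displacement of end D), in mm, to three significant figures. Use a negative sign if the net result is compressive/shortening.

Internal axial forces (sectioning from the free end, tension +): N_CD = 9.21 kN, N_BC = 17.95 kN, N_AB = -12.15 kN.
δ_AB = -12150·360/(1850·102000) = -0.02318 mm
δ_BC = 17950·384/(591·102000) = 0.1143 mm
δ_CD = 9210·792/(181·102000) = 0.3951 mm
δ = Σδ_i = 0.4863 mm.

0.486 mm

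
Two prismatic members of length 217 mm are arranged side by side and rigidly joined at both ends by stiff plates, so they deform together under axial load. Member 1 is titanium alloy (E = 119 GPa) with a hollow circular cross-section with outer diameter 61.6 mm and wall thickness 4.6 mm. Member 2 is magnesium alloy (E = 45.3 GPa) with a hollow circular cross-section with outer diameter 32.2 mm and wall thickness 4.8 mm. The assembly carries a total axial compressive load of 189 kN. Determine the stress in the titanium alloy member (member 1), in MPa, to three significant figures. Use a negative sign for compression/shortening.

A_1 = 823.7 mm².
A_2 = 413.2 mm².
Equal strain + equilibrium ⇒ each member carries load in proportion to AE: A₁E₁ = 98020000 N, A₂E₂ = 18720000 N, ΣAE = 116700000 N.
σ₁ = P·E₁/ΣAE = -189000·119000/116700000 = -192.7 MPa.

-193 MPa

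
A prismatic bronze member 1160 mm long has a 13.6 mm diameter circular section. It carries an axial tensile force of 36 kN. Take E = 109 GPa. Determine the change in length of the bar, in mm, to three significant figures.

2.64 mm

A = 145.3 mm².
δ_mech = NL/(AE) = 36000·1160/(145.3·109000) = 2.637 mm.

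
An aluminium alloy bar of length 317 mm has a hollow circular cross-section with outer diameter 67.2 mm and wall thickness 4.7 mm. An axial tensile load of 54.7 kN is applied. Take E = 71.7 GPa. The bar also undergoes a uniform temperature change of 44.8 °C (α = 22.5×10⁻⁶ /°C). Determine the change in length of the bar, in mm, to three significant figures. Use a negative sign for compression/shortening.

A = 922.8 mm².
δ_mech = NL/(AE) = 54700·317/(922.8·71700) = 0.2621 mm.
δ_thermal = αLΔT = 22.5e-6·317·44.8 = 0.3195 mm.
δ = δ_mech + δ_thermal = 0.5816 mm.

0.582 mm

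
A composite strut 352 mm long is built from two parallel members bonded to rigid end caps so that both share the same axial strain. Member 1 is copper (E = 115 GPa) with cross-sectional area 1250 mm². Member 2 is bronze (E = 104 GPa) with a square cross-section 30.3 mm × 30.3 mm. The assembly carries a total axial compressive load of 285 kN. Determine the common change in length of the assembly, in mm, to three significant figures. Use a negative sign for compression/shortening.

-0.419 mm

A_2 = 918.1 mm².
Equal strain + equilibrium ⇒ each member carries load in proportion to AE: A₁E₁ = 143800000 N, A₂E₂ = 95480000 N, ΣAE = 239200000 N.
δ = PL/ΣAE = -285000·352/239200000 = -0.4193 mm.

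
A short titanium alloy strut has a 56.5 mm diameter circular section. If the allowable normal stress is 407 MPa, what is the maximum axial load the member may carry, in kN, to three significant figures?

1020 kN

A = 2507 mm².
P_max = σ_allow · A = 407 · 2507 = 1020000 N = 1020 kN.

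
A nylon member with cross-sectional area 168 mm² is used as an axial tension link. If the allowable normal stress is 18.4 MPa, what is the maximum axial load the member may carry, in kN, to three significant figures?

3.09 kN

P_max = σ_allow · A = 18.4 · 168 = 3091 N = 3.091 kN.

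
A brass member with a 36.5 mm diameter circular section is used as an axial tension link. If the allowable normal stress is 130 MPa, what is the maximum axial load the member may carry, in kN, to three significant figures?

136 kN

A = 1046 mm².
P_max = σ_allow · A = 130 · 1046 = 136000 N = 136 kN.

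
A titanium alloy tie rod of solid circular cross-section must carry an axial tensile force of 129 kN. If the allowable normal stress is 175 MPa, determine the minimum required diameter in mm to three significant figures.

Required area A ≥ P/σ_allow = 129000/175 = 737.1 mm².
For a solid circular section, d ≥ √(4A/π) = 30.64 mm.

30.6 mm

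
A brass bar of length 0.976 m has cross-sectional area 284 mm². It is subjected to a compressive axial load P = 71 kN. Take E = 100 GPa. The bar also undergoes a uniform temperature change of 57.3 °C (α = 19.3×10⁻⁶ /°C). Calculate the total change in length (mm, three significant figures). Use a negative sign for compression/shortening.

-1.36 mm

δ_mech = NL/(AE) = -71000·976/(284·100000) = -2.44 mm.
δ_thermal = αLΔT = 19.3e-6·976·57.3 = 1.079 mm.
δ = δ_mech + δ_thermal = -1.361 mm.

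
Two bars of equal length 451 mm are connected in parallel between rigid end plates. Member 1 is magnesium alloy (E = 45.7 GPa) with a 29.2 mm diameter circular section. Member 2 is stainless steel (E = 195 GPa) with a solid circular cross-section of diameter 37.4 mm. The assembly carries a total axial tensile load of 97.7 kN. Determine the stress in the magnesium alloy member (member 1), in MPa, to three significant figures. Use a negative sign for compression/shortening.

18.2 MPa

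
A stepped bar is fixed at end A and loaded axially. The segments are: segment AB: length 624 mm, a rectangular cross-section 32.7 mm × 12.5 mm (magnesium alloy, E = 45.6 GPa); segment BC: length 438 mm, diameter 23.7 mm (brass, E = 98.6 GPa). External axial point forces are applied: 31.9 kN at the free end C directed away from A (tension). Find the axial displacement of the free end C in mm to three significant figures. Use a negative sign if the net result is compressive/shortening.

Internal axial forces (sectioning from the free end, tension +): N_BC = 31.9 kN, N_AB = 31.9 kN.
A_AB = 408.8 mm².
A_BC = 441.2 mm².
δ_AB = 31900·624/(408.8·45600) = 1.068 mm
δ_BC = 31900·438/(441.2·98600) = 0.3212 mm
δ = Σδ_i = 1.389 mm.

1.39 mm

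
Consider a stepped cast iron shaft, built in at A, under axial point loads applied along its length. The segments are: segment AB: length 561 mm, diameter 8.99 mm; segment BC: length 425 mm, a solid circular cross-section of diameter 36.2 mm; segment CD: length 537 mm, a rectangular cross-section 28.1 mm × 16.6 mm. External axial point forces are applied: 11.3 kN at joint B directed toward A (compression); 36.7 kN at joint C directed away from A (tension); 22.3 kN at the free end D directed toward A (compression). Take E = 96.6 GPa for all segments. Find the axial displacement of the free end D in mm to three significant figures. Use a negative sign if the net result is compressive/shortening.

0.0794 mm

Internal axial forces (sectioning from the free end, tension +): N_CD = -22.3 kN, N_BC = 14.4 kN, N_AB = 3.1 kN.
A_AB = 63.48 mm².
A_BC = 1029 mm².
A_CD = 466.5 mm².
δ_AB = 3100·561/(63.48·96600) = 0.2836 mm
δ_BC = 14400·425/(1029·96600) = 0.06156 mm
δ_CD = -22300·537/(466.5·96600) = -0.2658 mm
δ = Σδ_i = 0.07942 mm.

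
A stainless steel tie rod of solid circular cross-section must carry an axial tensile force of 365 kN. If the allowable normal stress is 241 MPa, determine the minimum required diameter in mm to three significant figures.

43.9 mm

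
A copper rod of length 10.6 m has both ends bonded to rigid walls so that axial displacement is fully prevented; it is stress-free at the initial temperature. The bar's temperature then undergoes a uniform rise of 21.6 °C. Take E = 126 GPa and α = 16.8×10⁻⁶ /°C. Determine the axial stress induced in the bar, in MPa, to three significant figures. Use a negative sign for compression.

-45.7 MPa

Free thermal expansion αLΔT = 16.8e-6 · 10600 · 21.6 = 3.847 mm.
The walls impose strain ε = −(3.847)/10600 = -3.6288e-04; σ = Eε = 126000 · -3.6288e-04 = -45.72 MPa.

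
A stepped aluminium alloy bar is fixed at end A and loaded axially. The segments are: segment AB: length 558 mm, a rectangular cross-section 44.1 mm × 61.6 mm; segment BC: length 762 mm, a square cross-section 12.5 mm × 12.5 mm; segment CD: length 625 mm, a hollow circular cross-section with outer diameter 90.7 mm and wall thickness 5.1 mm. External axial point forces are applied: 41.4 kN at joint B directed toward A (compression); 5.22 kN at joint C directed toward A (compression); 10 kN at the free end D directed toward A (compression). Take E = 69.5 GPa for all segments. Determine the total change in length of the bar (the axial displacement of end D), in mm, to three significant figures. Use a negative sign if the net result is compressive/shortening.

-1.30 mm

Internal axial forces (sectioning from the free end, tension +): N_CD = -10 kN, N_BC = -15.22 kN, N_AB = -56.62 kN.
A_AB = 2717 mm².
A_BC = 156.2 mm².
A_CD = 1371 mm².
δ_AB = -56620·558/(2717·69500) = -0.1673 mm
δ_BC = -15220·762/(156.2·69500) = -1.068 mm
δ_CD = -10000·625/(1371·69500) = -0.06557 mm
δ = Σδ_i = -1.301 mm.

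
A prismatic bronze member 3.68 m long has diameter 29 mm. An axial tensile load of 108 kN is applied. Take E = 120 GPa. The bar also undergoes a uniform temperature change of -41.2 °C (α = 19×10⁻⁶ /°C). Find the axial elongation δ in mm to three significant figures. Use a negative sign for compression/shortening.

A = 660.5 mm².
δ_mech = NL/(AE) = 108000·3680/(660.5·120000) = 5.014 mm.
δ_thermal = αLΔT = 19e-6·3680·-41.2 = -2.881 mm.
δ = δ_mech + δ_thermal = 2.134 mm.

2.13 mm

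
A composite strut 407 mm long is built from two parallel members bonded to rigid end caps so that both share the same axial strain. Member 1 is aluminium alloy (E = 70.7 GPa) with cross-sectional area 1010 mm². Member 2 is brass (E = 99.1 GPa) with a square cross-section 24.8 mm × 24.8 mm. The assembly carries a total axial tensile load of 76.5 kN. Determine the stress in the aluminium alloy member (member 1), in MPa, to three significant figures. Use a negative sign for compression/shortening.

40.9 MPa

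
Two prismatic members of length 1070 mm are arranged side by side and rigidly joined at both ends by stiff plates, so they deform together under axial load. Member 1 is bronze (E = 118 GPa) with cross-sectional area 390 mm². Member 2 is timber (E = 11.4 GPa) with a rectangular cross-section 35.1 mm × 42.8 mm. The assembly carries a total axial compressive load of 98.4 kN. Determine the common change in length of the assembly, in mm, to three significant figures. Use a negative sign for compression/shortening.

A_2 = 1502 mm².
Equal strain + equilibrium ⇒ each member carries load in proportion to AE: A₁E₁ = 46020000 N, A₂E₂ = 17130000 N, ΣAE = 63150000 N.
δ = PL/ΣAE = -98400·1070/63150000 = -1.667 mm.

-1.67 mm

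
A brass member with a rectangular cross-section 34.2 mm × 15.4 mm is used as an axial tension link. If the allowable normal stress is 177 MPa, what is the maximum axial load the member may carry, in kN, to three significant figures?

93.2 kN

A = 526.7 mm².
P_max = σ_allow · A = 177 · 526.7 = 93220 N = 93.22 kN.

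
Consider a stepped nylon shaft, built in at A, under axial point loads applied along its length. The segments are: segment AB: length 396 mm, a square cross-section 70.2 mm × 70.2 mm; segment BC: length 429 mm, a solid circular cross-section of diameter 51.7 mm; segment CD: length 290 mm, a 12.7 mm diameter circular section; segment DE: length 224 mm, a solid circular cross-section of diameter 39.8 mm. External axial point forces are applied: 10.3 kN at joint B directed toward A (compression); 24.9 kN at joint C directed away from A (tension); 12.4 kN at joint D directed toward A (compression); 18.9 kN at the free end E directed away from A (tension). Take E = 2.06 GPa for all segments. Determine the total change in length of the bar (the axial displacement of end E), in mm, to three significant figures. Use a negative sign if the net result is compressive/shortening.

12.8 mm

Internal axial forces (sectioning from the free end, tension +): N_DE = 18.9 kN, N_CD = 6.5 kN, N_BC = 31.4 kN, N_AB = 21.1 kN.
A_AB = 4928 mm².
A_BC = 2099 mm².
A_CD = 126.7 mm².
A_DE = 1244 mm².
δ_AB = 21100·396/(4928·2060) = 0.8231 mm
δ_BC = 31400·429/(2099·2060) = 3.115 mm
δ_CD = 6500·290/(126.7·2060) = 7.223 mm
δ_DE = 18900·224/(1244·2060) = 1.652 mm
δ = Σδ_i = 12.81 mm.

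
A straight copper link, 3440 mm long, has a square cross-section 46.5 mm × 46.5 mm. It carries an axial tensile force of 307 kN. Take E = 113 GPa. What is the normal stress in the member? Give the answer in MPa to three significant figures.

142 MPa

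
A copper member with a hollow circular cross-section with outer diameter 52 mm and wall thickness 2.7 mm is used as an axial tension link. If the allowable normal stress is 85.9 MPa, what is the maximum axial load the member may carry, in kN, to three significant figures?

35.9 kN

A = 418.2 mm².
P_max = σ_allow · A = 85.9 · 418.2 = 35920 N = 35.92 kN.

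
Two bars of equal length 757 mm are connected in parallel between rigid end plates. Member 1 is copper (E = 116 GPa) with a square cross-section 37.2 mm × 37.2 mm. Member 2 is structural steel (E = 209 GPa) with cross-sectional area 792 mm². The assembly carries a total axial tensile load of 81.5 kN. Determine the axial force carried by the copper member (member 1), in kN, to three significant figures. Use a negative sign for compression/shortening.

A_1 = 1384 mm².
Equal strain + equilibrium ⇒ each member carries load in proportion to AE: A₁E₁ = 160500000 N, A₂E₂ = 165500000 N, ΣAE = 326100000 N.
F₁ = P·A₁E₁/ΣAE = 81500·160500000/326100000 = 40120 N.

40.1 kN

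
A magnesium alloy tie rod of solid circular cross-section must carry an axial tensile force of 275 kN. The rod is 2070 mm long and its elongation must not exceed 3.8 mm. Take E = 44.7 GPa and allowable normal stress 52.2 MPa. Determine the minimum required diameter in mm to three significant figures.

81.9 mm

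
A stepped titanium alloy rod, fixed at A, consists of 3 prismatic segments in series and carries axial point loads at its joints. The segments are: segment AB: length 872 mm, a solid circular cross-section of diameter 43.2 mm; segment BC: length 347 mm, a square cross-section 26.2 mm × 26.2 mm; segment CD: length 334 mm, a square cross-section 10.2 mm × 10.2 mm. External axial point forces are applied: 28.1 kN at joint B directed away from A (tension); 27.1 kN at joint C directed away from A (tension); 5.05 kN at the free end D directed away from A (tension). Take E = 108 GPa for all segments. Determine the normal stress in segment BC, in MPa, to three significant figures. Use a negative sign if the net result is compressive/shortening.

46.8 MPa

Internal axial forces (sectioning from the free end, tension +): N_CD = 5.05 kN, N_BC = 32.15 kN, N_AB = 60.25 kN.
A_BC = 686.4 mm².
σ_BC = N_BC/A_BC = 32150/686.4 = 46.84 MPa.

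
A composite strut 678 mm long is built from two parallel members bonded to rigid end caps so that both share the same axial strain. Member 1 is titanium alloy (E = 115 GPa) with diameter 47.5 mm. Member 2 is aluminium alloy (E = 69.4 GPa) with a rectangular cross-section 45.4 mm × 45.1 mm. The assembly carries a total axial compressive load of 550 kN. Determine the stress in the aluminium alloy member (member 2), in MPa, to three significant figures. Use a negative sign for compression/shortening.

-110 MPa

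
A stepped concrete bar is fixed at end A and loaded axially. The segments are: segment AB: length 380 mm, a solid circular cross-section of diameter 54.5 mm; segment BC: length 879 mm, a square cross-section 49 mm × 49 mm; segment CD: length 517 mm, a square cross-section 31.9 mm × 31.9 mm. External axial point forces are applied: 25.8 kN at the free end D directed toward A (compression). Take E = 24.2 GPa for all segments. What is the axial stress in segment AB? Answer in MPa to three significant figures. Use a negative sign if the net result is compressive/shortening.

-11.1 MPa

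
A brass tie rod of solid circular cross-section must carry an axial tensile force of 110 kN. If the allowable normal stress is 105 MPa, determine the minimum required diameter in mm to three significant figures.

36.5 mm

Required area A ≥ P/σ_allow = 110000/105 = 1048 mm².
For a solid circular section, d ≥ √(4A/π) = 36.52 mm.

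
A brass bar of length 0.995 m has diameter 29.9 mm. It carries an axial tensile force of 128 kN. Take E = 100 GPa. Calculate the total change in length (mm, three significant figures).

A = 702.2 mm².
δ_mech = NL/(AE) = 128000·995/(702.2·100000) = 1.814 mm.

1.81 mm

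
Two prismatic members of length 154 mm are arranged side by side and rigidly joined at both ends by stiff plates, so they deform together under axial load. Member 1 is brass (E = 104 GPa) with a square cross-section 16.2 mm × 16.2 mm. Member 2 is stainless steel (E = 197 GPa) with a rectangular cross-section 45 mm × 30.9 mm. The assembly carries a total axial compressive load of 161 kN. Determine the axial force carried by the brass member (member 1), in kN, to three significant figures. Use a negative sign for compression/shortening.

-14.6 kN

A_1 = 262.4 mm².
A_2 = 1390 mm².
Equal strain + equilibrium ⇒ each member carries load in proportion to AE: A₁E₁ = 27290000 N, A₂E₂ = 273900000 N, ΣAE = 301200000 N.
F₁ = P·A₁E₁/ΣAE = -161000·27290000/301200000 = -14590 N.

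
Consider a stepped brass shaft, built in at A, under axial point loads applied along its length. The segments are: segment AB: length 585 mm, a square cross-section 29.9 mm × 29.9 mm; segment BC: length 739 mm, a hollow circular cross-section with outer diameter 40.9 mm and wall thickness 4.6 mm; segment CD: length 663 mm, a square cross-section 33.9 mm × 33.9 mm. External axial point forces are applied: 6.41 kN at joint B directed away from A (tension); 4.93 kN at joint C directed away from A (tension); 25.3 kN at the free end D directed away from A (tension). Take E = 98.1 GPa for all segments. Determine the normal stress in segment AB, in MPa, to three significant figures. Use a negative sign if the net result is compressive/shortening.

41.0 MPa

Internal axial forces (sectioning from the free end, tension +): N_CD = 25.3 kN, N_BC = 30.23 kN, N_AB = 36.64 kN.
A_AB = 894 mm².
σ_AB = N_AB/A_AB = 36640/894 = 40.98 MPa.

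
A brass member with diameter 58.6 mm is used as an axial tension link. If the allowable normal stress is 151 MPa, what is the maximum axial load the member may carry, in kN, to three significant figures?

407 kN

A = 2697 mm².
P_max = σ_allow · A = 151 · 2697 = 407300 N = 407.3 kN.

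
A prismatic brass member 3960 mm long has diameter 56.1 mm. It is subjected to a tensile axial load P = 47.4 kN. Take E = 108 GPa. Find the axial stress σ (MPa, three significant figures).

19.2 MPa

A = 2472 mm².
σ = N/A = 47400/2472 = 19.18 MPa.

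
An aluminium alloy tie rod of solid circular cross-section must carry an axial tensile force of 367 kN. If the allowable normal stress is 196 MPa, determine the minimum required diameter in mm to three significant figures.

48.8 mm

Required area A ≥ P/σ_allow = 367000/196 = 1872 mm².
For a solid circular section, d ≥ √(4A/π) = 48.83 mm.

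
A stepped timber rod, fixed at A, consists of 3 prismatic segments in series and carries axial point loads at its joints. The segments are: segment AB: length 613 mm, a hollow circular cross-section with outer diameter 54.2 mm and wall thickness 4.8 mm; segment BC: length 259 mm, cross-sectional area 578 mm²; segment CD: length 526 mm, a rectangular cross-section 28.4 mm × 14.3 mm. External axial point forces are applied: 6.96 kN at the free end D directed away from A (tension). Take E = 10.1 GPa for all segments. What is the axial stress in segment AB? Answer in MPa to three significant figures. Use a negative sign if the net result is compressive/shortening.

Internal axial forces (sectioning from the free end, tension +): N_CD = 6.96 kN, N_BC = 6.96 kN, N_AB = 6.96 kN.
A_AB = 744.9 mm².
σ_AB = N_AB/A_AB = 6960/744.9 = 9.343 MPa.

9.34 MPa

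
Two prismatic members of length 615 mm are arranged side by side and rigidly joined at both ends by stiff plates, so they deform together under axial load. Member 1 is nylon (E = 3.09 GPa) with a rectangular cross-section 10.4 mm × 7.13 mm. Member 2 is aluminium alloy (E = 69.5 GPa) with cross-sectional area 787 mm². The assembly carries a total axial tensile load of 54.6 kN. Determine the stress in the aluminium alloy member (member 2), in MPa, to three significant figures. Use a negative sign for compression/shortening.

69.1 MPa

A_1 = 74.15 mm².
Equal strain + equilibrium ⇒ each member carries load in proportion to AE: A₁E₁ = 229100 N, A₂E₂ = 54700000 N, ΣAE = 54930000 N.
σ₂ = P·E₂/ΣAE = 54600·69500/54930000 = 69.09 MPa.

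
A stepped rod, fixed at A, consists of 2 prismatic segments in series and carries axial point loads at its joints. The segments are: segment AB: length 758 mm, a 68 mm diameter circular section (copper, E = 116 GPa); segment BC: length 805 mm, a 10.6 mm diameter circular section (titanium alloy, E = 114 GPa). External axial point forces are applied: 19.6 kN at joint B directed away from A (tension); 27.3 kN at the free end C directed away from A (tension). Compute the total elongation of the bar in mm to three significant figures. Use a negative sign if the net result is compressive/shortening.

2.27 mm

Internal axial forces (sectioning from the free end, tension +): N_BC = 27.3 kN, N_AB = 46.9 kN.
A_AB = 3632 mm².
A_BC = 88.25 mm².
δ_AB = 46900·758/(3632·116000) = 0.08439 mm
δ_BC = 27300·805/(88.25·114000) = 2.185 mm
δ = Σδ_i = 2.269 mm.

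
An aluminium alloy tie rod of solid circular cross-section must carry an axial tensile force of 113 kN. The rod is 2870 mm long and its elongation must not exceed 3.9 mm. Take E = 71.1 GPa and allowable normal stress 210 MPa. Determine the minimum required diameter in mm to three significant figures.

Required area A ≥ P/σ_allow = 113000/210 = 538.1 mm².
For a solid circular section, d ≥ √(4A/π) = 26.17 mm.
Elongation limit: A ≥ PL/(Eδ_allow) = 113000·2870/(71100·3.9) = 1170 mm² ⇒ d ≥ 38.59 mm.
The elongation limit governs.

38.6 mm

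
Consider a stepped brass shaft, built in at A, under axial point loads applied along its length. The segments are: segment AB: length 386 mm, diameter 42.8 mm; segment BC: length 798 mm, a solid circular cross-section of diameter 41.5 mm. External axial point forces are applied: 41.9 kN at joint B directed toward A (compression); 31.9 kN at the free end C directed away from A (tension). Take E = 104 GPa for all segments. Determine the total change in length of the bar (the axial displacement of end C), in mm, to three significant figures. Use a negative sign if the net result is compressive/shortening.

0.155 mm

Internal axial forces (sectioning from the free end, tension +): N_BC = 31.9 kN, N_AB = -10 kN.
A_AB = 1439 mm².
A_BC = 1353 mm².
δ_AB = -10000·386/(1439·104000) = -0.0258 mm
δ_BC = 31900·798/(1353·104000) = 0.181 mm
δ = Σδ_i = 0.1552 mm.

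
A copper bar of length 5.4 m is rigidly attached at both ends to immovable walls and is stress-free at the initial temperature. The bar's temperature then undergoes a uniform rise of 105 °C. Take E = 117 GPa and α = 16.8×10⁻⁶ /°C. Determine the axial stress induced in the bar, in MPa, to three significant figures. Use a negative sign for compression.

-206 MPa

Free thermal expansion αLΔT = 16.8e-6 · 5400 · 105 = 9.526 mm.
The walls impose strain ε = −(9.526)/5400 = -1.7640e-03; σ = Eε = 117000 · -1.7640e-03 = -206.4 MPa.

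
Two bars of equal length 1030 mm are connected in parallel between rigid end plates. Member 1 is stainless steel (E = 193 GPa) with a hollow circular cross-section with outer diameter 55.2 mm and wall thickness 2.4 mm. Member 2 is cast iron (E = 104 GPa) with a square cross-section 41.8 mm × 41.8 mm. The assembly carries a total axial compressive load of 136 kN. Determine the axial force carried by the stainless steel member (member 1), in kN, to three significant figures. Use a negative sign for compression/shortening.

-40.4 kN

A_1 = 398.1 mm².
A_2 = 1747 mm².
Equal strain + equilibrium ⇒ each member carries load in proportion to AE: A₁E₁ = 76830000 N, A₂E₂ = 181700000 N, ΣAE = 258500000 N.
F₁ = P·A₁E₁/ΣAE = -136000·76830000/258500000 = -40420 N.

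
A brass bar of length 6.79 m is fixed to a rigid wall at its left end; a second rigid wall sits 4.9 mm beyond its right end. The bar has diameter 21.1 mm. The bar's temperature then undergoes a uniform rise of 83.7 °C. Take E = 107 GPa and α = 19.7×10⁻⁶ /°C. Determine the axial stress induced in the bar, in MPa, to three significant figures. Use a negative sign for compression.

Free thermal expansion αLΔT = 19.7e-6 · 6790 · 83.7 = 11.2 mm.
The walls engage after the gap closes; constrained expansion = 11.2 − 4.9 = 6.296 mm.
The walls impose strain ε = −(6.296)/6790 = -9.2724e-04; σ = Eε = 107000 · -9.2724e-04 = -99.21 MPa.

-99.2 MPa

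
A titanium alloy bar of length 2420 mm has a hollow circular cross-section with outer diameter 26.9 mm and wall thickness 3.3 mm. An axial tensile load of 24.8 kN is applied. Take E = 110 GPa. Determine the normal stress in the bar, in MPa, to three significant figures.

101 MPa

A = 244.7 mm².
σ = N/A = 24800/244.7 = 101.4 MPa.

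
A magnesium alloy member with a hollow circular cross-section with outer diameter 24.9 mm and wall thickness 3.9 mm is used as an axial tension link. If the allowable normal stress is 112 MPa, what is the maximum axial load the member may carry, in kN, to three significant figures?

28.8 kN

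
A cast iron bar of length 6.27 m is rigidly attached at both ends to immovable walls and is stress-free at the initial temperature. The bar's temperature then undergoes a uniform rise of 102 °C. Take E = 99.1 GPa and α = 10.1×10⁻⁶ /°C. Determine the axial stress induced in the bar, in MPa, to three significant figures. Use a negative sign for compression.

Free thermal expansion αLΔT = 10.1e-6 · 6270 · 102 = 6.459 mm.
The walls impose strain ε = −(6.459)/6270 = -1.0302e-03; σ = Eε = 99100 · -1.0302e-03 = -102.1 MPa.

-102 MPa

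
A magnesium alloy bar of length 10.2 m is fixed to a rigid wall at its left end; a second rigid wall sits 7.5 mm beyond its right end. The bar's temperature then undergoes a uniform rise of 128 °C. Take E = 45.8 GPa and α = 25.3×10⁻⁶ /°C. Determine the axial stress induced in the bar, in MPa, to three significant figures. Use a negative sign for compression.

-115 MPa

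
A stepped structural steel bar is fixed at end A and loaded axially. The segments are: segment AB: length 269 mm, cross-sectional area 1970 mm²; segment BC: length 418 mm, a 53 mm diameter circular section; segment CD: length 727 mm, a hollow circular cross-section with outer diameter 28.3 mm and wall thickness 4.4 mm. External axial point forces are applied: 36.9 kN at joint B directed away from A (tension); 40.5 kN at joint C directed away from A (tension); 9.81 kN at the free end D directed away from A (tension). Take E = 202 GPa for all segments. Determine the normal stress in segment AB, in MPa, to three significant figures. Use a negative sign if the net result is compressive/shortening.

44.3 MPa

Internal axial forces (sectioning from the free end, tension +): N_CD = 9.81 kN, N_BC = 50.31 kN, N_AB = 87.21 kN.
σ_AB = N_AB/A_AB = 87210/1970 = 44.27 MPa.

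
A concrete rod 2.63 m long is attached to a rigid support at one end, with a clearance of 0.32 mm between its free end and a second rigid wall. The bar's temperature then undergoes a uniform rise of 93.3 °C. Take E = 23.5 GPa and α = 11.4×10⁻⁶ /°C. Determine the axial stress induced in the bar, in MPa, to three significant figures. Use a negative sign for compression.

-22.1 MPa

Free thermal expansion αLΔT = 11.4e-6 · 2630 · 93.3 = 2.797 mm.
The walls engage after the gap closes; constrained expansion = 2.797 − 0.32 = 2.477 mm.
The walls impose strain ε = −(2.477)/2630 = -9.4195e-04; σ = Eε = 23500 · -9.4195e-04 = -22.14 MPa.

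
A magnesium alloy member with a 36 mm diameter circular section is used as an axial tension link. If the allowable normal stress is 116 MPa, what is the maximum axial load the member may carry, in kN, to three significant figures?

A = 1018 mm².
P_max = σ_allow · A = 116 · 1018 = 118100 N = 118.1 kN.

118 kN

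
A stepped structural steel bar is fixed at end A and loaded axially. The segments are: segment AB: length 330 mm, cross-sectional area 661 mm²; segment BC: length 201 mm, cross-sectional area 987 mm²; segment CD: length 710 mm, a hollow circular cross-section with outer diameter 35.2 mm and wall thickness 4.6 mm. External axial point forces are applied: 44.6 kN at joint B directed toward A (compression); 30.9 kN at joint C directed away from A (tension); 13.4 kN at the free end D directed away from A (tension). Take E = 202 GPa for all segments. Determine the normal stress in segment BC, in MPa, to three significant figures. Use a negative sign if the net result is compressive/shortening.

44.9 MPa

Internal axial forces (sectioning from the free end, tension +): N_CD = 13.4 kN, N_BC = 44.3 kN, N_AB = -0.3 kN.
σ_BC = N_BC/A_BC = 44300/987 = 44.88 MPa.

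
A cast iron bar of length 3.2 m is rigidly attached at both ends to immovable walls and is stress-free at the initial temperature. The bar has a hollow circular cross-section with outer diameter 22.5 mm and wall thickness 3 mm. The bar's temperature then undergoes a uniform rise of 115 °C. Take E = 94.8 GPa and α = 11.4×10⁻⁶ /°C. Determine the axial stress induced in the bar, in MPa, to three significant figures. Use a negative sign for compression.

Free thermal expansion αLΔT = 11.4e-6 · 3200 · 115 = 4.195 mm.
The walls impose strain ε = −(4.195)/3200 = -1.3110e-03; σ = Eε = 94800 · -1.3110e-03 = -124.3 MPa.

-124 MPa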